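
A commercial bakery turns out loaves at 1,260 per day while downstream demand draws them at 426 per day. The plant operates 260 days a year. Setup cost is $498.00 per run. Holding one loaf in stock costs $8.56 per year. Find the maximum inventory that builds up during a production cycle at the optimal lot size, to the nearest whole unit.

I_max ≈ 2,921 loaves

Annual demand D = 426 × 260 = 110,760.
Production build-up factor (1 − d/p) = 1 − 426/1,260 = 0.6619.
Q* = √(2DS / (H(1 − d/p))) = √(2 × 110,760 × 498 / (8.56 × 0.6619)).
= √(110,316,960 / 5.6659) ≈ 4412.518.
Maximum inventory = Q*(1 − d/p) = 4412.518 × 0.6619 ≈ 2920.667.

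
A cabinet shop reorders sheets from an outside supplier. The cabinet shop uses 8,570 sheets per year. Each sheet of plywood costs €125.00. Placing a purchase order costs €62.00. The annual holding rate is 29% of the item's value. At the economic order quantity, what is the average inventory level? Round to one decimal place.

Holding cost H = 0.29 × €125.00 = €36.2500 per unit per year.
The optimal lot size = √(2DS/H) = √(2 × 8,570 × 62 / 36.25) ≈ 171.22.
Average inventory = Q*/2 ≈ 171.22 / 2 = 85.609.

Average inventory ≈ 85.6 sheets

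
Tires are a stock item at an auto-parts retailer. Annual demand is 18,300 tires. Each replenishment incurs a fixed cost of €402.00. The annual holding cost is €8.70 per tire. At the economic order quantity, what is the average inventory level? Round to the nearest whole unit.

The optimal lot size = √(2DS/H) = √(2 × 18,300 × 402 / 8.7) ≈ 1300.45.
Average inventory = Q*/2 ≈ 1300.45 / 2 = 650.225.

Average inventory ≈ 650 tires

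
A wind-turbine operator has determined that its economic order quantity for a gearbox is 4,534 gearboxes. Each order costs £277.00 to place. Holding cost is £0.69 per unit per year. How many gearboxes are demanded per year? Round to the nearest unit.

D ≈ 25,604 gearboxes per year

The basic EOQ model gives Q* = √(2DS/H); rearrange for the unknown.
From Q* = √(2DS/H): D = Q*²H / (2S) = 4,534² × 0.69 / (2 × 277) = 25603.678.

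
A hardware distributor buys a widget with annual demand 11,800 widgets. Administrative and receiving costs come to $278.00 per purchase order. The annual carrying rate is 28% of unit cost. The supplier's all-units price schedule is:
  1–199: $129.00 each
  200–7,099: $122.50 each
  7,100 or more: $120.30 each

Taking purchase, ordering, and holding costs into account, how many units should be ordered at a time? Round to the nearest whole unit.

Holding cost per unit per year at price C is H = 0.28·C.
Candidates are each tier's EOQ (if it falls in that tier) and each price-break quantity.
Tier 1 ($129.00): EOQ = 426.2 exceeds tier's upper bound 199, so this tier is dominated.
EOQ at $122.50 = 437.4 (feasible in tier 2): TC = 11,800×$122.50 + (11,800/437.4)×278 + (437.4/2)×0.28×$122.50 = $1,460,501.18.
EOQ at $120.30 = 441.3 < 7100, so use break Q=7100: TC = 11,800×$120.30 + (11,800/7100.0)×278 + (7100.0/2)×0.28×$120.30 = $1,539,580.23.
Lowest total cost is $1,460,501.18 at Q = 437.4.

Q* ≈ 437 widgets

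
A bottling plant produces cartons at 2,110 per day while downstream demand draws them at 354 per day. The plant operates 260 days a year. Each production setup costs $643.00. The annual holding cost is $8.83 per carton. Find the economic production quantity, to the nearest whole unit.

Q* ≈ 4,013 cartons

Annual demand D = 354 × 260 = 92,040.
Production build-up factor (1 − d/p) = 1 − 354/2,110 = 0.8322.
Q* = √(2DS / (H(1 − d/p))) = √(2 × 92,040 × 643 / (8.83 × 0.8322)).
= √(118,363,440 / 7.3486) ≈ 4013.353.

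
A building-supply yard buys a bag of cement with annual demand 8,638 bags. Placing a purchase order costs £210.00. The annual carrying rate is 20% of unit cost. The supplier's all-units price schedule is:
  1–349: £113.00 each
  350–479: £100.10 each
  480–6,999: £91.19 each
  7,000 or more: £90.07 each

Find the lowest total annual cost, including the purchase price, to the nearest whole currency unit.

Holding cost per unit per year at price C is H = 0.20·C.
Evaluate total cost at each tier's feasible EOQ or, if the EOQ is below the tier, at the tier's minimum quantity.
Tier 1 (£113.00): EOQ = 400.7 exceeds tier's upper bound 349, so this tier is dominated.
EOQ at £100.10 = 425.7 (feasible in tier 2): TC = 8,638×£100.10 + (8,638/425.7)×210 + (425.7/2)×0.20×£100.10 = £873,186.23.
EOQ at £91.19 = 446.0 < 480, so use break Q=480: TC = 8,638×£91.19 + (8,638/480.0)×210 + (480.0/2)×0.20×£91.19 = £795,855.46.
EOQ at £90.07 = 448.8 < 7000, so use break Q=7000: TC = 8,638×£90.07 + (8,638/7000.0)×210 + (7000.0/2)×0.20×£90.07 = £841,332.80.
Lowest total cost among the candidates is at Q = 480.0.

TC* ≈ £795,855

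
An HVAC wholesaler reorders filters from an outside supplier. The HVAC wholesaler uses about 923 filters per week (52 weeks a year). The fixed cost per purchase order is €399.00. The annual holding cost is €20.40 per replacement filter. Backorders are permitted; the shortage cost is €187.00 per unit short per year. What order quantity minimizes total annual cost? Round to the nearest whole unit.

Annual demand D = 923 × 52 = 47,996.
With planned backorders, Q* = √(2DS/H) · √((H+B)/B).
√(2DS/H) = √(2 × 47,996 × 399 / 20.4) = 1370.216.
√((H+B)/B) = √((20.4+187)/187) = 1.0531.
Q* ≈ 1443.020.

Q* ≈ 1,443 filters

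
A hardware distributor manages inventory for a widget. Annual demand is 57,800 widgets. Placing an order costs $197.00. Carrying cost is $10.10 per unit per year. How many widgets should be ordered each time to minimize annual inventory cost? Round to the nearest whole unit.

Q* ≈ 1,502 widgets

EOQ = √(2DS / H) = √(2 × 57,800 × 197 / 10.1).
= √(22,773,200 / 10.1) = √2,254,772.2772 ≈ 1501.590.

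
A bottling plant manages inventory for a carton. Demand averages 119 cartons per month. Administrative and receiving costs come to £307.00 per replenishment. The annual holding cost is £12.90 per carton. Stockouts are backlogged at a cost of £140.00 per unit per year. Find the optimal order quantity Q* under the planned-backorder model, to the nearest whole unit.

Q* ≈ 272 cartons

Annual demand D = 119 × 12 = 1,428.
With planned backorders, Q* = √(2DS/H) · √((H+B)/B).
√(2DS/H) = √(2 × 1,428 × 307 / 12.9) = 260.707.
√((H+B)/B) = √((12.9+140)/140) = 1.0451.
Q* ≈ 272.454.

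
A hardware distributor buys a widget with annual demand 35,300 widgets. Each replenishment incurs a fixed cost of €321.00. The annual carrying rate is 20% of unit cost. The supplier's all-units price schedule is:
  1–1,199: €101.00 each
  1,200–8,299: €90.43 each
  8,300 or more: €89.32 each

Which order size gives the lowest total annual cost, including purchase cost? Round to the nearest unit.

Holding cost per unit per year at price C is H = 0.20·C.
Evaluate total cost at each tier's feasible EOQ or, if the EOQ is below the tier, at the tier's minimum quantity.
EOQ at €101.00 = 1059.2 (feasible in tier 1): TC = 35,300×€101.00 + (35,300/1059.2)×321 + (1059.2/2)×0.20×€101.00 = €3,586,695.90.
EOQ at €90.43 = 1119.4 < 1200, so use break Q=1200: TC = 35,300×€90.43 + (35,300/1200.0)×321 + (1200.0/2)×0.20×€90.43 = €3,212,473.35.
EOQ at €89.32 = 1126.3 < 8300, so use break Q=8300: TC = 35,300×€89.32 + (35,300/8300.0)×321 + (8300.0/2)×0.20×€89.32 = €3,228,496.82.
Lowest total cost is €3,212,473.35 at Q = 1200.0.

Q* ≈ 1,200 widgets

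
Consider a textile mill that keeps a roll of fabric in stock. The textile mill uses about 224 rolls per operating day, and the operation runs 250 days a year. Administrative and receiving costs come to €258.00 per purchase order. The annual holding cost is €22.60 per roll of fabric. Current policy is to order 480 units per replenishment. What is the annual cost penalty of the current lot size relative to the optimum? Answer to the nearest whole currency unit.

Annual demand D = 224 × 250 = 56,000.
EOQ = √(2DS/H) = √(2 × 56,000 × 258 / 22.6) ≈ 1130.74.
Cost at Q* = (D/Q*)S + (Q*/2)H = √(2DSH) ≈ €25,554.84.
Cost at Q = 480: (56,000/480)×258 + (480/2)×22.6 = €30,100.00 + €5,424.00 = €35,524.00.
Excess = €35,524.00 − €25,554.84 = €9,969.16.

Extra cost ≈ €9,969 per year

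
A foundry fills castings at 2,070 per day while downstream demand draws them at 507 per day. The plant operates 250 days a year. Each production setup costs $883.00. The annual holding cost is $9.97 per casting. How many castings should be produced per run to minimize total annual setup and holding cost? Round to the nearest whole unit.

Q* ≈ 5,453 castings

Annual demand D = 507 × 250 = 126,750.
Production build-up factor (1 − d/p) = 1 − 507/2,070 = 0.7551.
Q* = √(2DS / (H(1 − d/p))) = √(2 × 126,750 × 883 / (9.97 × 0.7551)).
= √(223,840,500 / 7.5281) ≈ 5452.899.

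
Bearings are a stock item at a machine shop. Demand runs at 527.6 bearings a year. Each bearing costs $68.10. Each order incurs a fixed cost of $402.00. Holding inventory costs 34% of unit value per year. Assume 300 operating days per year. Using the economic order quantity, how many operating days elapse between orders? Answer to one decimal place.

Holding cost H = 0.34 × $68.10 = $23.1540 per unit per year.
The optimal lot size = √(2DS/H) = √(2 × 527.6 × 402 / 23.154) ≈ 135.35.
Cycle time = Q*/D × 300 = 135.35 / 527.6 × 300 ≈ 76.963 days.

T ≈ 77.0 days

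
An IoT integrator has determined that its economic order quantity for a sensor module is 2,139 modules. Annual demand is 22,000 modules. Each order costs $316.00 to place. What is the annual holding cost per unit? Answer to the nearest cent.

The basic EOQ model gives Q* = √(2DS/H); rearrange for the unknown.
From Q* = √(2DS/H): H = 2DS / Q*² = 2 × 22,000 × 316 / 2,139² = 3.0389.

H ≈ $3.04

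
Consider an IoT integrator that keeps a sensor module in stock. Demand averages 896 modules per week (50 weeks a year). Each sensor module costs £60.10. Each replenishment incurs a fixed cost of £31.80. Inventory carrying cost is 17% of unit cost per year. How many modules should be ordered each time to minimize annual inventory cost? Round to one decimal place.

Q* ≈ 528.1 modules

Annual demand D = 896 × 50 = 44,800.
Holding cost H = 0.17 × £60.10 = £10.2170 per unit per year.
EOQ = √(2DS / H) = √(2 × 44,800 × 31.8 / 10.217).
= √(2,849,280 / 10.217) = √278,876.3825 ≈ 528.087.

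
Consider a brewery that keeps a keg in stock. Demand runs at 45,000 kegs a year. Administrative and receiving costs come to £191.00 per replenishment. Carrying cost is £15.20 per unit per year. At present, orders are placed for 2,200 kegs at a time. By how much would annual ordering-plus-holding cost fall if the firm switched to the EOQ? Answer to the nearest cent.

Extra cost ≈ £4,462.41 per year

EOQ = √(2DS/H) = √(2 × 45,000 × 191 / 15.2) ≈ 1063.45.
Cost at Q* = (D/Q*)S + (Q*/2)H = √(2DSH) ≈ £16,164.41.
Cost at Q = 2,200: (45,000/2,200)×191 + (2,200/2)×15.2 = £3,906.82 + £16,720.00 = £20,626.82.
Excess = £20,626.82 − £16,164.41 = £4,462.41.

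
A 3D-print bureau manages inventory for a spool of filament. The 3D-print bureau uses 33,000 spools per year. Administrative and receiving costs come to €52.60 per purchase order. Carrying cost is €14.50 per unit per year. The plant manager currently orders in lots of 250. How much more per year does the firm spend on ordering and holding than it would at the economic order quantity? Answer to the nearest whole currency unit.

Extra cost ≈ €1,661 per year

EOQ = √(2DS/H) = √(2 × 33,000 × 52.6 / 14.5) ≈ 489.31.
Cost at Q* = (D/Q*)S + (Q*/2)H = √(2DSH) ≈ €7,094.94.
Cost at Q = 250: (33,000/250)×52.6 + (250/2)×14.5 = €6,943.20 + €1,812.50 = €8,755.70.
Excess = €8,755.70 − €7,094.94 = €1,660.76.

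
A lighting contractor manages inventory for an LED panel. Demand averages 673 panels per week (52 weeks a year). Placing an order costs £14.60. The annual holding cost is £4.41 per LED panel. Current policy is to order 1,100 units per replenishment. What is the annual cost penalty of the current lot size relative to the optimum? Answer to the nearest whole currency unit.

Extra cost ≈ £767 per year

Annual demand D = 673 × 52 = 34,996.
EOQ = √(2DS/H) = √(2 × 34,996 × 14.6 / 4.41) ≈ 481.37.
Cost at Q* = (D/Q*)S + (Q*/2)H = √(2DSH) ≈ £2,122.85.
Cost at Q = 1,100: (34,996/1,100)×14.6 + (1,100/2)×4.41 = £464.49 + £2,425.50 = £2,889.99.
Excess = £2,889.99 − £2,122.85 = £767.14.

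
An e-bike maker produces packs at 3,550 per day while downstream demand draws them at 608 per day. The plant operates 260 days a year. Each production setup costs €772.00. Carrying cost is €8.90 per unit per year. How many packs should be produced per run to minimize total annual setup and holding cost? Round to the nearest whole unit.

Q* ≈ 5,753 packs

Annual demand D = 608 × 260 = 158,080.
Production build-up factor (1 − d/p) = 1 − 608/3,550 = 0.8287.
Q* = √(2DS / (H(1 − d/p))) = √(2 × 158,080 × 772 / (8.9 × 0.8287)).
= √(244,075,520 / 7.3757) ≈ 5752.544.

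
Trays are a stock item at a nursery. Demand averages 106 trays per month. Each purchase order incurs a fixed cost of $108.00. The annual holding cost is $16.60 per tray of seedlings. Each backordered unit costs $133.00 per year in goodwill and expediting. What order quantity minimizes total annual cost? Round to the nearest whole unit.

Q* ≈ 136 trays

Annual demand D = 106 × 12 = 1,272.
With planned backorders, Q* = √(2DS/H) · √((H+B)/B).
√(2DS/H) = √(2 × 1,272 × 108 / 16.6) = 128.652.
√((H+B)/B) = √((16.6+133)/133) = 1.0606.
Q* ≈ 136.445.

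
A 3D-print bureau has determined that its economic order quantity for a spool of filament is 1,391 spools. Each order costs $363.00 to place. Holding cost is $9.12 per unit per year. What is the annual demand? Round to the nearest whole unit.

D ≈ 24,306 spools per year

The basic EOQ model gives Q* = √(2DS/H); rearrange for the unknown.
From Q* = √(2DS/H): D = Q*²H / (2S) = 1,391² × 9.12 / (2 × 363) = 24305.943.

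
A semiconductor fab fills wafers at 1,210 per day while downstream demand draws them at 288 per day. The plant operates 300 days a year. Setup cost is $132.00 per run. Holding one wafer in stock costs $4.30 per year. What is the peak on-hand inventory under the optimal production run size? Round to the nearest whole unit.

I_max ≈ 2,010 wafers

Annual demand D = 288 × 300 = 86,400.
Production build-up factor (1 − d/p) = 1 − 288/1,210 = 0.7620.
Q* = √(2DS / (H(1 − d/p))) = √(2 × 86,400 × 132 / (4.3 × 0.7620)).
= √(22,809,600 / 3.2765) ≈ 2638.468.
Maximum inventory = Q*(1 − d/p) = 2638.468 × 0.7620 ≈ 2010.469.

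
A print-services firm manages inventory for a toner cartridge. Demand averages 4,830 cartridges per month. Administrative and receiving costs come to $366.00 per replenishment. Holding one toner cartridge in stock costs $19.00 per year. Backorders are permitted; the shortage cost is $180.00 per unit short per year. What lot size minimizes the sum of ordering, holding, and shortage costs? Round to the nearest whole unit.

Annual demand D = 4,830 × 12 = 57,960.
With planned backorders, Q* = √(2DS/H) · √((H+B)/B).
√(2DS/H) = √(2 × 57,960 × 366 / 19) = 1494.318.
√((H+B)/B) = √((19+180)/180) = 1.0515.
Q* ≈ 1571.206.

Q* ≈ 1,571 cartridges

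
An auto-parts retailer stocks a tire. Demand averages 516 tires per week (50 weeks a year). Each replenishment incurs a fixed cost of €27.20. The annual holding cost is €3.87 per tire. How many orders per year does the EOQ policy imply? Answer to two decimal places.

Annual demand D = 516 × 50 = 25,800.
Q* = √(2DS/H) = √(2 × 25,800 × 27.2 / 3.87) ≈ 602.22.
Orders per year = D / Q* = 25,800 / 602.22 ≈ 42.842.

N ≈ 42.84 orders per year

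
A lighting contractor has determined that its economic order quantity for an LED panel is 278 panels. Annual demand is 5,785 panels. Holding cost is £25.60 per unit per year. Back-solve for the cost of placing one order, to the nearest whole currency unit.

S ≈ £171

The basic EOQ model gives Q* = √(2DS/H); rearrange for the unknown.
From Q* = √(2DS/H): S = Q*²H / (2D) = 278² × 25.6 / (2 × 5,785) = 171.0000.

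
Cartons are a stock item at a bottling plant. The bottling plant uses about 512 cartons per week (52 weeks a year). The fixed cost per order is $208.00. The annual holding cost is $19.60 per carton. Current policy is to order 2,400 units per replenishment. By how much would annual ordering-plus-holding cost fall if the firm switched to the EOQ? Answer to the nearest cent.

Annual demand D = 512 × 52 = 26,624.
EOQ = √(2DS/H) = √(2 × 26,624 × 208 / 19.6) ≈ 751.72.
Cost at Q* = (D/Q*)S + (Q*/2)H = √(2DSH) ≈ $14,733.68.
Cost at Q = 2,400: (26,624/2,400)×208 + (2,400/2)×19.6 = $2,307.41 + $23,520.00 = $25,827.41.
Excess = $25,827.41 − $14,733.68 = $11,093.73.

Extra cost ≈ $11,093.73 per year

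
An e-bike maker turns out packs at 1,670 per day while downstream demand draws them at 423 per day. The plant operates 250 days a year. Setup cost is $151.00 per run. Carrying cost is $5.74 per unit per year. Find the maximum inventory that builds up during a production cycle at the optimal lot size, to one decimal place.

Annual demand D = 423 × 250 = 105,750.
Production build-up factor (1 − d/p) = 1 − 423/1,670 = 0.7467.
Q* = √(2DS / (H(1 − d/p))) = √(2 × 105,750 × 151 / (5.74 × 0.7467)).
= √(31,936,500 / 4.2861) ≈ 2729.686.
Maximum inventory = Q*(1 − d/p) = 2729.686 × 0.7467 ≈ 2038.275.

I_max ≈ 2,038.3 packs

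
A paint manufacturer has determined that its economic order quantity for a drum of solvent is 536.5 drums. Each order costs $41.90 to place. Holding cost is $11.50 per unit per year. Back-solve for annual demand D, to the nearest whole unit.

The basic EOQ model gives Q* = √(2DS/H); rearrange for the unknown.
From Q* = √(2DS/H): D = Q*²H / (2S) = 536.5² × 11.5 / (2 × 41.9) = 39499.652.

D ≈ 39,500 drums per year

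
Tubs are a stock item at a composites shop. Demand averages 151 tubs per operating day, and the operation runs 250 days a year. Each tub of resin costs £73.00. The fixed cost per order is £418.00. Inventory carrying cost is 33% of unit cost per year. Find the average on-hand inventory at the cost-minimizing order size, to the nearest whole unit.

Average inventory ≈ 572 tubs

Annual demand D = 151 × 250 = 37,750.
Holding cost H = 0.33 × £73.00 = £24.0900 per unit per year.
EOQ = √(2DS/H) = √(2 × 37,750 × 418 / 24.09) ≈ 1144.57.
Average inventory = Q*/2 ≈ 1144.57 / 2 = 572.286.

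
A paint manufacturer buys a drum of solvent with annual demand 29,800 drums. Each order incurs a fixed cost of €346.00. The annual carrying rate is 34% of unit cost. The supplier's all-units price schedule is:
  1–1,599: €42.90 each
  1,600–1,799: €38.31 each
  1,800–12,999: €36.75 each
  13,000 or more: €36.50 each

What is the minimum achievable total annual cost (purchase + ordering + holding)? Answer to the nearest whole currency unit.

Holding cost per unit per year at price C is H = 0.34·C.
For each price level, check whether its EOQ is feasible; otherwise the best quantity at that price is the breakpoint.
EOQ at €42.90 = 1189.0 (feasible in tier 1): TC = 29,800×€42.90 + (29,800/1189.0)×346 + (1189.0/2)×0.34×€42.90 = €1,295,763.20.
EOQ at €38.31 = 1258.2 < 1600, so use break Q=1600: TC = 29,800×€38.31 + (29,800/1600.0)×346 + (1600.0/2)×0.34×€38.31 = €1,158,502.57.
EOQ at €36.75 = 1284.7 < 1800, so use break Q=1800: TC = 29,800×€36.75 + (29,800/1800.0)×346 + (1800.0/2)×0.34×€36.75 = €1,112,123.72.
EOQ at €36.50 = 1289.1 < 13000, so use break Q=13000: TC = 29,800×€36.50 + (29,800/13000.0)×346 + (13000.0/2)×0.34×€36.50 = €1,169,158.14.
Lowest total cost among the candidates is at Q = 1800.0.

TC* ≈ €1,112,124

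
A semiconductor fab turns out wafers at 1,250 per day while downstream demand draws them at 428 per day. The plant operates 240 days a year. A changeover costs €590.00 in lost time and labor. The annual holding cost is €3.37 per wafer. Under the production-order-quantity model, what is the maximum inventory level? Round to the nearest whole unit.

I_max ≈ 4,863 wafers

Annual demand D = 428 × 240 = 102,720.
Production build-up factor (1 − d/p) = 1 − 428/1,250 = 0.6576.
Q* = √(2DS / (H(1 − d/p))) = √(2 × 102,720 × 590 / (3.37 × 0.6576)).
= √(121,209,600 / 2.2161) ≈ 7395.587.
Maximum inventory = Q*(1 − d/p) = 7395.587 × 0.6576 ≈ 4863.338.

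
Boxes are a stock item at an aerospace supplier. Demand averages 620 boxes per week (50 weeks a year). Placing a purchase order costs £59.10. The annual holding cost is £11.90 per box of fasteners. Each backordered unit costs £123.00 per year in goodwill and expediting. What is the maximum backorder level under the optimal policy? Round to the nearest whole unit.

S* ≈ 51 boxes

Annual demand D = 620 × 50 = 31,000.
With planned backorders, Q* = √(2DS/H) · √((H+B)/B).
√(2DS/H) = √(2 × 31,000 × 59.1 / 11.9) = 554.902.
√((H+B)/B) = √((11.9+123)/123) = 1.0473.
Q* ≈ 581.125.
S* = Q* · H/(H+B) = 581.125 × 11.9/134.9 ≈ 51.263.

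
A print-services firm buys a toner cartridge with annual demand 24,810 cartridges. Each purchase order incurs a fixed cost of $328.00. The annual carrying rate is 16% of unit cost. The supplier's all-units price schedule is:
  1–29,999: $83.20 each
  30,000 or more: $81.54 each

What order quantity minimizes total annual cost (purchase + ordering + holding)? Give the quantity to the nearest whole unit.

Holding cost per unit per year at price C is H = 0.16·C.
Candidates are each tier's EOQ (if it falls in that tier) and each price-break quantity.
EOQ at $83.20 = 1105.7 (feasible in tier 1): TC = 24,810×$83.20 + (24,810/1105.7)×328 + (1105.7/2)×0.16×$83.20 = $2,078,911.29.
EOQ at $81.54 = 1116.9 < 30000, so use break Q=30000: TC = 24,810×$81.54 + (24,810/30000.0)×328 + (30000.0/2)×0.16×$81.54 = $2,218,974.66.
Lowest total cost is $2,078,911.29 at Q = 1105.7.

Q* ≈ 1,106 cartridges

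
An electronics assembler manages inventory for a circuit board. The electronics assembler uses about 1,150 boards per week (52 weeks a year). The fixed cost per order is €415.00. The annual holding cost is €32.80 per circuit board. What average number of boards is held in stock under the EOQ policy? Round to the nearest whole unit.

Annual demand D = 1,150 × 52 = 59,800.
Q* = √(2DS/H) = √(2 × 59,800 × 415 / 32.8) ≈ 1230.13.
Average inventory = Q*/2 ≈ 1230.13 / 2 = 615.067.

Average inventory ≈ 615 boards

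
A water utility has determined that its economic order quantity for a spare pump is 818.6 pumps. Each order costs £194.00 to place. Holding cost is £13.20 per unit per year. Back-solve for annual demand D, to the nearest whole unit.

Invert the EOQ relation Q*² = 2DS/H.
From Q* = √(2DS/H): D = Q*²H / (2S) = 818.6² × 13.2 / (2 × 194) = 22797.419.

D ≈ 22,797 pumps per year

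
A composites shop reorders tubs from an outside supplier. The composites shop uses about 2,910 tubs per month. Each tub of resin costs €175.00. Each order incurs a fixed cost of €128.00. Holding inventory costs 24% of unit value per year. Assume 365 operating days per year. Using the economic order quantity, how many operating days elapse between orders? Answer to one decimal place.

T ≈ 4.8 days

Annual demand D = 2,910 × 12 = 34,920.
Holding cost H = 0.24 × €175.00 = €42.0000 per unit per year.
EOQ = √(2DS/H) = √(2 × 34,920 × 128 / 42) ≈ 461.35.
Cycle time = Q*/D × 365 = 461.35 / 34,920 × 365 ≈ 4.822 days.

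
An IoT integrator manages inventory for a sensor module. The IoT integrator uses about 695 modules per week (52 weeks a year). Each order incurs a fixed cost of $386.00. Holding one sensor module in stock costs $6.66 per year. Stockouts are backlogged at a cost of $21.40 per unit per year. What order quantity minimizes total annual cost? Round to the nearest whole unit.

Q* ≈ 2,344 modules

Annual demand D = 695 × 52 = 36,140.
With planned backorders, Q* = √(2DS/H) · √((H+B)/B).
√(2DS/H) = √(2 × 36,140 × 386 / 6.66) = 2046.754.
√((H+B)/B) = √((6.66+21.4)/21.4) = 1.1451.
Q* ≈ 2343.703.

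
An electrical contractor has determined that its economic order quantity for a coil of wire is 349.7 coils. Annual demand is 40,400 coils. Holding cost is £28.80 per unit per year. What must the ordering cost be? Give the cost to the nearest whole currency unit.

The basic EOQ model gives Q* = √(2DS/H); rearrange for the unknown.
From Q* = √(2DS/H): S = Q*²H / (2D) = 349.7² × 28.8 / (2 × 40,400) = 43.5885.

S ≈ £44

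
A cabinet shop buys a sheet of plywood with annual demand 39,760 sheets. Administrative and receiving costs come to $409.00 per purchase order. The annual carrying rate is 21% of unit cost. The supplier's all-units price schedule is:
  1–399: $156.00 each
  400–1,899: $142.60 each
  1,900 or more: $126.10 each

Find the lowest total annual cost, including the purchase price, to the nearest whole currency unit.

Holding cost per unit per year at price C is H = 0.21·C.
For each price level, check whether its EOQ is feasible; otherwise the best quantity at that price is the breakpoint.
Tier 1 ($156.00): EOQ = 996.4 exceeds tier's upper bound 399, so this tier is dominated.
EOQ at $142.60 = 1042.2 (feasible in tier 2): TC = 39,760×$142.60 + (39,760/1042.2)×409 + (1042.2/2)×0.21×$142.60 = $5,700,984.24.
EOQ at $126.10 = 1108.2 < 1900, so use break Q=1900: TC = 39,760×$126.10 + (39,760/1900.0)×409 + (1900.0/2)×0.21×$126.10 = $5,047,451.81.
Lowest total cost among the candidates is at Q = 1900.0.

TC* ≈ $5,047,452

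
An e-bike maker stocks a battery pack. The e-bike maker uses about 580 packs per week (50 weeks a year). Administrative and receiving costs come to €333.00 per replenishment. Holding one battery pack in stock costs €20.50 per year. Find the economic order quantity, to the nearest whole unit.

Annual demand D = 580 × 50 = 29,000.
EOQ = √(2DS / H) = √(2 × 29,000 × 333 / 20.5).
= √(19,314,000 / 20.5) = √942,146.3415 ≈ 970.642.

Q* ≈ 971 packs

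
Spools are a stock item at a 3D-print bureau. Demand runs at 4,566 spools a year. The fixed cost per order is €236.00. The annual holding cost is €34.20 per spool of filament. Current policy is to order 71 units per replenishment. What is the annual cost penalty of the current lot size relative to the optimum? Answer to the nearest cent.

Extra cost ≈ €7,806.00 per year

EOQ = √(2DS/H) = √(2 × 4,566 × 236 / 34.2) ≈ 251.03.
Cost at Q* = (D/Q*)S + (Q*/2)H = √(2DSH) ≈ €8,585.23.
Cost at Q = 71: (4,566/71)×236 + (71/2)×34.2 = €15,177.13 + €1,214.10 = €16,391.23.
Excess = €16,391.23 − €8,585.23 = €7,806.00.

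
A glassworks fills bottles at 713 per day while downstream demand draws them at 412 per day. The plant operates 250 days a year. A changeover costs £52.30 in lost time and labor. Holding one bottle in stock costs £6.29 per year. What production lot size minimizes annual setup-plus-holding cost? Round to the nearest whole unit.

Q* ≈ 2,014 bottles

Annual demand D = 412 × 250 = 103,000.
Production build-up factor (1 − d/p) = 1 − 412/713 = 0.4222.
Q* = √(2DS / (H(1 − d/p))) = √(2 × 103,000 × 52.3 / (6.29 × 0.4222)).
= √(10,773,800 / 2.6554) ≈ 2014.284.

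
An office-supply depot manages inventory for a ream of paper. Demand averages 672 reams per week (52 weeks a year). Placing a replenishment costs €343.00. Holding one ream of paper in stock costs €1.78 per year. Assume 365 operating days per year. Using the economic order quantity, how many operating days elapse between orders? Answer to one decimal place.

Annual demand D = 672 × 52 = 34,944.
The optimal lot size = √(2DS/H) = √(2 × 34,944 × 343 / 1.78) ≈ 3669.77.
Cycle time = Q*/D × 365 = 3669.77 / 34,944 × 365 ≈ 38.332 days.

T ≈ 38.3 days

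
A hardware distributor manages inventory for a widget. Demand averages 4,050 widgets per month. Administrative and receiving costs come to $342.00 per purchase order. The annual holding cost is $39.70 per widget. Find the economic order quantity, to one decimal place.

Q* ≈ 915.1 widgets

Annual demand D = 4,050 × 12 = 48,600.
EOQ = √(2DS / H) = √(2 × 48,600 × 342 / 39.7).
= √(33,242,400 / 39.7) = √837,340.0504 ≈ 915.063.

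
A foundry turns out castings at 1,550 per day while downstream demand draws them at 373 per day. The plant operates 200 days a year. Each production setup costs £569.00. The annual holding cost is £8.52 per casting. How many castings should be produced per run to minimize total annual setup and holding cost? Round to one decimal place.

Q* ≈ 3,622.4 castings

Annual demand D = 373 × 200 = 74,600.
Production build-up factor (1 − d/p) = 1 − 373/1,550 = 0.7594.
Q* = √(2DS / (H(1 − d/p))) = √(2 × 74,600 × 569 / (8.52 × 0.7594)).
= √(84,894,800 / 6.4697) ≈ 3622.416.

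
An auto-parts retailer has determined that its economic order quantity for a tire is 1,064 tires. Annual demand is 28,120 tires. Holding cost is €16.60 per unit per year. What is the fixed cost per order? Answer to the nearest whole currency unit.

S ≈ €334

The basic EOQ model gives Q* = √(2DS/H); rearrange for the unknown.
From Q* = √(2DS/H): S = Q*²H / (2D) = 1,064² × 16.6 / (2 × 28,120) = 334.1535.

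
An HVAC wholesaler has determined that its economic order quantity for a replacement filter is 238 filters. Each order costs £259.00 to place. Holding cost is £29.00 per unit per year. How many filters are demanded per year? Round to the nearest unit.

Squaring Q* = √(2DS/H) gives Q*² = 2DS/H.
From Q* = √(2DS/H): D = Q*²H / (2S) = 238² × 29 / (2 × 259) = 3171.189.

D ≈ 3,171 filters per year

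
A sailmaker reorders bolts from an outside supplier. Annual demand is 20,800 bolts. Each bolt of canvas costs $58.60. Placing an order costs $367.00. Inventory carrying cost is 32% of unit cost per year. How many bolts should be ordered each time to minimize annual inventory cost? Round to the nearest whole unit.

Q* ≈ 902 bolts

Holding cost H = 0.32 × $58.60 = $18.7520 per unit per year.
EOQ = √(2DS / H) = √(2 × 20,800 × 367 / 18.752).
= √(15,267,200 / 18.752) = √814,163.8225 ≈ 902.310.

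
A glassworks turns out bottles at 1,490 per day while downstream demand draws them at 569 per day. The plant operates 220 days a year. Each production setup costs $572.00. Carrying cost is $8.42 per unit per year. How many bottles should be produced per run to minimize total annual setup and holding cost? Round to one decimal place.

Annual demand D = 569 × 220 = 125,180.
Production build-up factor (1 − d/p) = 1 − 569/1,490 = 0.6181.
Q* = √(2DS / (H(1 − d/p))) = √(2 × 125,180 × 572 / (8.42 × 0.6181)).
= √(143,205,920 / 5.2046) ≈ 5245.510.

Q* ≈ 5,245.5 bottles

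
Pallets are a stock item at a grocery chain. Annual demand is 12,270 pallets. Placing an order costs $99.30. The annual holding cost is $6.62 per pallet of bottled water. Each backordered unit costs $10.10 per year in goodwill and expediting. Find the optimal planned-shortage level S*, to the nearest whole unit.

S* ≈ 309 pallets

With planned backorders, Q* = √(2DS/H) · √((H+B)/B).
√(2DS/H) = √(2 × 12,270 × 99.3 / 6.62) = 606.712.
√((H+B)/B) = √((6.62+10.1)/10.1) = 1.2866.
Q* ≈ 780.621.
S* = Q* · H/(H+B) = 780.621 × 6.62/16.72 ≈ 309.074.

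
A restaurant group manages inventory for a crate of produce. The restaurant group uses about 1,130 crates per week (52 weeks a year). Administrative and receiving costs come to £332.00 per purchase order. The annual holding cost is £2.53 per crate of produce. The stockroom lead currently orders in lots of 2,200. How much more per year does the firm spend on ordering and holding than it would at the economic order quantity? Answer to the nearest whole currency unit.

Annual demand D = 1,130 × 52 = 58,760.
EOQ = √(2DS/H) = √(2 × 58,760 × 332 / 2.53) ≈ 3927.03.
Cost at Q* = (D/Q*)S + (Q*/2)H = √(2DSH) ≈ £9,935.40.
Cost at Q = 2,200: (58,760/2,200)×332 + (2,200/2)×2.53 = £8,867.42 + £2,783.00 = £11,650.42.
Excess = £11,650.42 − £9,935.40 = £1,715.02.

Extra cost ≈ £1,715 per year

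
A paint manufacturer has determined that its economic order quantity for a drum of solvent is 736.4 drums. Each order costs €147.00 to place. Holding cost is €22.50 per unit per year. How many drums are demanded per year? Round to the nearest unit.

D ≈ 41,501 drums per year

Squaring Q* = √(2DS/H) gives Q*² = 2DS/H.
From Q* = √(2DS/H): D = Q*²H / (2S) = 736.4² × 22.5 / (2 × 147) = 41501.400.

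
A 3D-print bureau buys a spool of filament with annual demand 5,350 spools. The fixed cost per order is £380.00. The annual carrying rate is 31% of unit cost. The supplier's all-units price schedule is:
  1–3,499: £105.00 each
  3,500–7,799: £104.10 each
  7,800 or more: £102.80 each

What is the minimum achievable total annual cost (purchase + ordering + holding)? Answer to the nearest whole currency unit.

TC* ≈ £573,254

Holding cost per unit per year at price C is H = 0.31·C.
For each price level, check whether its EOQ is feasible; otherwise the best quantity at that price is the breakpoint.
EOQ at £105.00 = 353.4 (feasible in tier 1): TC = 5,350×£105.00 + (5,350/353.4)×380 + (353.4/2)×0.31×£105.00 = £573,254.27.
EOQ at £104.10 = 355.0 < 3500, so use break Q=3500: TC = 5,350×£104.10 + (5,350/3500.0)×380 + (3500.0/2)×0.31×£104.10 = £613,990.11.
EOQ at £102.80 = 357.2 < 7800, so use break Q=7800: TC = 5,350×£102.80 + (5,350/7800.0)×380 + (7800.0/2)×0.31×£102.80 = £674,525.84.
Lowest total cost among the candidates is at Q = 353.4.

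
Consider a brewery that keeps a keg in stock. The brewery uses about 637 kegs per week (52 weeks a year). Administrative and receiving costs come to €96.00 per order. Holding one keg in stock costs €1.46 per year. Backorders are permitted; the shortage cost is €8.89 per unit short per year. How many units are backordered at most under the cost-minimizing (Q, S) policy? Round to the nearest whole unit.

Annual demand D = 637 × 52 = 33,124.
With planned backorders, Q* = √(2DS/H) · √((H+B)/B).
√(2DS/H) = √(2 × 33,124 × 96 / 1.46) = 2087.111.
√((H+B)/B) = √((1.46+8.89)/8.89) = 1.0790.
Q* ≈ 2251.982.
S* = Q* · H/(H+B) = 2251.982 × 1.46/10.35 ≈ 317.671.

S* ≈ 318 kegs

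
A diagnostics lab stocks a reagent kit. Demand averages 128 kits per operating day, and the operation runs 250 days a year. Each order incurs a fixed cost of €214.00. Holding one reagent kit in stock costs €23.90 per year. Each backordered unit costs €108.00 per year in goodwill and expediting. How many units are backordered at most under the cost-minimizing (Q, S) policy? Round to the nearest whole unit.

Annual demand D = 128 × 250 = 32,000.
With planned backorders, Q* = √(2DS/H) · √((H+B)/B).
√(2DS/H) = √(2 × 32,000 × 214 / 23.9) = 757.004.
√((H+B)/B) = √((23.9+108)/108) = 1.1051.
Q* ≈ 836.582.
S* = Q* · H/(H+B) = 836.582 × 23.9/131.9 ≈ 151.587.

S* ≈ 152 kits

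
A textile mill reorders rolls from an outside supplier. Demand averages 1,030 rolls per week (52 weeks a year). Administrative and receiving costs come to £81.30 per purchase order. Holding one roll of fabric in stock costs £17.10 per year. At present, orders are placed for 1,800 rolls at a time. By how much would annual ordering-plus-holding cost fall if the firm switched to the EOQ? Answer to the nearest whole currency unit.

Annual demand D = 1,030 × 52 = 53,560.
EOQ = √(2DS/H) = √(2 × 53,560 × 81.3 / 17.1) ≈ 713.65.
Cost at Q* = (D/Q*)S + (Q*/2)H = √(2DSH) ≈ £12,203.34.
Cost at Q = 1,800: (53,560/1,800)×81.3 + (1,800/2)×17.1 = £2,419.13 + £15,390.00 = £17,809.13.
Excess = £17,809.13 − £12,203.34 = £5,605.79.

Extra cost ≈ £5,606 per year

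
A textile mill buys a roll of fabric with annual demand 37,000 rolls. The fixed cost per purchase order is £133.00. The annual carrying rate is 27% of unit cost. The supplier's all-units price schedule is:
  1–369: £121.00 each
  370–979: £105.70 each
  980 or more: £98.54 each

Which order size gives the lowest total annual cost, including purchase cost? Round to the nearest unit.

Holding cost per unit per year at price C is H = 0.27·C.
For each price level, check whether its EOQ is feasible; otherwise the best quantity at that price is the breakpoint.
Tier 1 (£121.00): EOQ = 548.9 exceeds tier's upper bound 369, so this tier is dominated.
EOQ at £105.70 = 587.2 (feasible in tier 2): TC = 37,000×£105.70 + (37,000/587.2)×133 + (587.2/2)×0.27×£105.70 = £3,927,659.50.
EOQ at £98.54 = 608.2 < 980, so use break Q=980: TC = 37,000×£98.54 + (37,000/980.0)×133 + (980.0/2)×0.27×£98.54 = £3,664,038.27.
Lowest total cost is £3,664,038.27 at Q = 980.0.

Q* ≈ 980 rolls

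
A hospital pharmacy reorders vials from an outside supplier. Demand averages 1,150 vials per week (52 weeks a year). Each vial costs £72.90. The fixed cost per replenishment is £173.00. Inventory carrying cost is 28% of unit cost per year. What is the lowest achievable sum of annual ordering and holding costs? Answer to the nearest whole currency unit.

Annual demand D = 1,150 × 52 = 59,800.
Holding cost H = 0.28 × £72.90 = £20.4120 per unit per year.
Q* = √(2DS/H) = √(2 × 59,800 × 173 / 20.412) ≈ 1006.81.
At the optimum the two cost components are equal, so total cost = 2·(Q*/2)H = Q*·H.
Minimum total = √(2DSH) = √(2 × 59,800 × 173 × 20.412) ≈ 20550.927.

TC* ≈ £20,551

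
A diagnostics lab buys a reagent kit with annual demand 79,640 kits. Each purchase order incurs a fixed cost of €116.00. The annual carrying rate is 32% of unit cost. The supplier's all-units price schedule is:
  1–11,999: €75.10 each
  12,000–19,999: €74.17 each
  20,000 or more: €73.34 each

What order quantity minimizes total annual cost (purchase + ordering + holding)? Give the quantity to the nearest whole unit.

Q* ≈ 877 kits

Holding cost per unit per year at price C is H = 0.32·C.
Evaluate total cost at each tier's feasible EOQ or, if the EOQ is below the tier, at the tier's minimum quantity.
EOQ at €75.10 = 876.8 (feasible in tier 1): TC = 79,640×€75.10 + (79,640/876.8)×116 + (876.8/2)×0.32×€75.10 = €6,002,035.94.
EOQ at €74.17 = 882.3 < 12000, so use break Q=12000: TC = 79,640×€74.17 + (79,640/12000.0)×116 + (12000.0/2)×0.32×€74.17 = €6,050,075.05.
EOQ at €73.34 = 887.3 < 20000, so use break Q=20000: TC = 79,640×€73.34 + (79,640/20000.0)×116 + (20000.0/2)×0.32×€73.34 = €6,075,947.51.
Lowest total cost is €6,002,035.94 at Q = 876.8.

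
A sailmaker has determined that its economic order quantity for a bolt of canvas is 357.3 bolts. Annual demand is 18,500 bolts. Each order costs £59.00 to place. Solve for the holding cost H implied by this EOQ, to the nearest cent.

H ≈ £17.10

The basic EOQ model gives Q* = √(2DS/H); rearrange for the unknown.
From Q* = √(2DS/H): H = 2DS / Q*² = 2 × 18,500 × 59 / 357.3² = 17.0997.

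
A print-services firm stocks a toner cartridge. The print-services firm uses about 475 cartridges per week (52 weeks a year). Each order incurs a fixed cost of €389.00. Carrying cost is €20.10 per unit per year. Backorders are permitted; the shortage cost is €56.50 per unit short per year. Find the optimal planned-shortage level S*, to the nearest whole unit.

Annual demand D = 475 × 52 = 24,700.
With planned backorders, Q* = √(2DS/H) · √((H+B)/B).
√(2DS/H) = √(2 × 24,700 × 389 / 20.1) = 977.778.
√((H+B)/B) = √((20.1+56.5)/56.5) = 1.1644.
Q* ≈ 1138.493.
S* = Q* · H/(H+B) = 1138.493 × 20.1/76.6 ≈ 298.743.

S* ≈ 299 cartridges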